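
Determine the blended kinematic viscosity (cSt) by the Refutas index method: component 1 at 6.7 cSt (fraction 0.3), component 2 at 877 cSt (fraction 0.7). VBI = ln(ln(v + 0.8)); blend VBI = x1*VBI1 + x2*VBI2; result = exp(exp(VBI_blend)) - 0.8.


Refutas method: VBN_i = 14.534*ln(ln(visc_i + 0.8)) + 10.975, blended linearly by mass fraction; since VBN is linear in VBI_i = ln(ln(visc_i + 0.8)) and the fractions sum to 1, blend VBI directly: visc = exp(exp(VBI_blend)) - 0.8
VBI_1 = ln(ln(6.7 + 0.8)) = 0.700571
VBI_2 = ln(ln(877 + 0.8)) = 1.9136
VBI_blend = 0.3 * 0.700571 + 0.7 * 1.9136 = 1.54969
visc_blend = exp(exp(1.54969)) - 0.8 = 110.3

110.3 cSt


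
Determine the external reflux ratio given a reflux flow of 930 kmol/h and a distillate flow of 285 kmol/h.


Reflux ratio definition: R = L / D (liquid returned / distillate withdrawn)
L = 930 kmol/h, D = 285 kmol/h
R = 930 / 285 = 3.263

3.263


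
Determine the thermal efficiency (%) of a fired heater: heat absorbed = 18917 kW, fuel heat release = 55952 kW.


Furnace efficiency = Q_absorbed / Q_fuel * 100
= 18917 / 55952 * 100 = 33.81

33.81 %


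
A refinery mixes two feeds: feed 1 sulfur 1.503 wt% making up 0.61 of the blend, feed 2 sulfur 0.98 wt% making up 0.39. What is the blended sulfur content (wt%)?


Linear sulfur blending: S_blend = x1*S1 + x2*S2
Contribution 1: 0.61 * 1.503 = 0.91683 wt%
Contribution 2: 0.39 * 0.98 = 0.3822 wt%
S_blend = 0.91683 + 0.3822 = 1.29903

1.29903 wt%


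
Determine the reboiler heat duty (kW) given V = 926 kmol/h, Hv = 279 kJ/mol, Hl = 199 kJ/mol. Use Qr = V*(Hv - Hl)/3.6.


Qr = 926 * (279 - 199) / 3.6 = 926 * 80 / 3.6 = 20580

20580 kW


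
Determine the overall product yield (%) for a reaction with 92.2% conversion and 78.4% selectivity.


Overall yield = conversion (%) * selectivity (%) / 100
Conversion = 92.2%, Selectivity = 78.4%
Y = 92.2 * 78.4 / 100
= 72.2848 %

72.2848 %


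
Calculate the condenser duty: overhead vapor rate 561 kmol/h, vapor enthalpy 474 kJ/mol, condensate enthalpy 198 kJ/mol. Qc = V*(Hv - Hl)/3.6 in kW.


Qc = 561 * (474 - 198) / 3.6 = 561 * 276 / 3.6 = 43010

43010 kW


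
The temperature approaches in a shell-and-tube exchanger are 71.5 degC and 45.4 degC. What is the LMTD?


LMTD = (dT1 - dT2) / ln(dT1/dT2)
= (71.5 - 45.4) / ln(71.5 / 45.4) = 26.1 / 0.454185 = 57.47

57.47 degC


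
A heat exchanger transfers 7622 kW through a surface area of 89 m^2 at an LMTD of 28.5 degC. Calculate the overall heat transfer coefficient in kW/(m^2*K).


From Q = U*A*LMTD, U = Q / (A * LMTD)
U = 7622 / (89 * 28.5) = 7622 / 2536.5 = 3.005

3.005 kW/(m^2*K)


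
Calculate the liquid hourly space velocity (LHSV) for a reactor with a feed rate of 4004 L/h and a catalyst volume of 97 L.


LHSV = volumetric feed rate / catalyst volume
= 4004 L/h / 97 L
= 41.28 h^-1

41.28 h^-1


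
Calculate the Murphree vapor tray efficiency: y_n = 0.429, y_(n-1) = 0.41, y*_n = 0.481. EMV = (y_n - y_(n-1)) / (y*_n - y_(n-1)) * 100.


Murphree vapor efficiency: EMV = (y_n - y_(n-1)) / (y*_n - y_(n-1)) * 100
EMV = (0.429 - 0.41) / (0.481 - 0.41) * 100 = 0.019 / 0.071 * 100 = 26.76

26.76 %


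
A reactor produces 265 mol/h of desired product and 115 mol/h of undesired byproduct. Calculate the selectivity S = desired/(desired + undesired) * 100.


Selectivity = desired / (desired + undesired) * 100
Total products = 265 + 115 = 380 mol/h
S = 265 / 380 * 100
= 0.6974 * 100
= 69.74 %

69.74 %


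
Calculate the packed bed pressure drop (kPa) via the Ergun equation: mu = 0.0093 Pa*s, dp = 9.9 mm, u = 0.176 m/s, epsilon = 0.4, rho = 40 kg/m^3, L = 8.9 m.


dp = 9.9 mm = 0.0099 m
Viscous term = 150*0.0093*0.176*(1-0.4)^2 / (0.0099^2*0.4^3) = 14090.9
Inertial term = 1.75*40*0.176^2*(1-0.4) / (0.0099*0.4^3) = 2053.33
dP/L = 14090.9 + 2053.33 = 16144.2 Pa/m
dP = 16144.2 * 8.9 / 1000 = 143.7 kPa

143.7 kPa


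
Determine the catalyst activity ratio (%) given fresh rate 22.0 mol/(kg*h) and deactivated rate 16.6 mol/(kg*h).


Activity (%) = (rate_used / rate_fresh) * 100
rate_used = 16.6, rate_fresh = 22.0
= (16.6 / 22.0) * 100
= 0.7545 * 100 = 75.45

75.45 %


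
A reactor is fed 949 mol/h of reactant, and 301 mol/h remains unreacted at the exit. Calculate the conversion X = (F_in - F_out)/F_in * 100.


X = (F_in - F_out) / F_in * 100
Moles reacted = 949 - 301 = 648
X = 648 / 949 * 100
= 0.6828 * 100
= 68.28 %

68.28 %


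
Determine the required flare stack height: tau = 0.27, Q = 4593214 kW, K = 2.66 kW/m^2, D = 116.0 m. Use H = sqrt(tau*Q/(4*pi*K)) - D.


tau*Q/(4*pi*K) = 0.27 * 4593214 / (4 * pi * 2.66) = 37101.3
sqrt(37101.3) = 192.617
H = 192.617 - 116.0 = 76.62

76.62 m


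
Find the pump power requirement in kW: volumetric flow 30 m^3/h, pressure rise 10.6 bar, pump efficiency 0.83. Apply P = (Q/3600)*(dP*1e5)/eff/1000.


Q = 30 / 3600 = 0.00833333 m^3/s
P = 0.00833333 * (10.6 * 1e5) / 0.83 / 1000 = 10.64

10.64 kW


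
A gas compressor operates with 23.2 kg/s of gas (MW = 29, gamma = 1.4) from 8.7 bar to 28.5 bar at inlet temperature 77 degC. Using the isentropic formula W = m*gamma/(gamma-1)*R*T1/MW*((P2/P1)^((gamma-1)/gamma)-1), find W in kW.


Isentropic work: W = m*(gamma/(gamma-1))*(R*T1/MW)*((P2/P1)^((gamma-1)/gamma) - 1)
T1 = 77 + 273.15 = 350.15 K
Pressure ratio = 28.5 / 8.7 = 3.27586
Exponent = (1.4 - 1)/1.4 = 0.285714
(P2/P1)^exp - 1 = 3.27586^0.285714 - 1 = 0.403575
W = 23.2 * 1.4 / 0.4 * 8.314 * 350.15 / 29 * 0.403575 = 3290

3290 kW


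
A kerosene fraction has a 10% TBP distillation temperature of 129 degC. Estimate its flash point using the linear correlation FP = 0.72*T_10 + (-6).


FP = 0.72 * 129 + (-6) = 86.88

86.88 degC


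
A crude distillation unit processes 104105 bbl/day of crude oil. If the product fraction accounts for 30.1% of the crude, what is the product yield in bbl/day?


Crude throughput = 104105 bbl/day
Fraction yield = 30.1%
yield = throughput * fraction / 100
yield = 104105 * 30.1 / 100 = 31335.605

31335.605 bbl/day


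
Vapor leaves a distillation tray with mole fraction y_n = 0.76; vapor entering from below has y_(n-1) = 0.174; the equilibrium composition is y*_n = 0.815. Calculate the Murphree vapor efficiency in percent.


Murphree vapor efficiency: EMV = (y_n - y_(n-1)) / (y*_n - y_(n-1)) * 100
EMV = (0.76 - 0.174) / (0.815 - 0.174) * 100 = 0.586 / 0.641 * 100 = 91.42

91.42 %


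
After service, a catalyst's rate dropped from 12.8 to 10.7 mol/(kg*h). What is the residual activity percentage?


Activity (%) = (rate_used / rate_fresh) * 100
rate_used = 10.7, rate_fresh = 12.8
= (10.7 / 12.8) * 100
= 0.8359 * 100 = 83.59

83.59 %


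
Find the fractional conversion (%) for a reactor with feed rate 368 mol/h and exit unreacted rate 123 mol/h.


X = (F_in - F_out) / F_in * 100
Moles reacted = 368 - 123 = 245
X = 245 / 368 * 100
= 0.6658 * 100
= 66.58 %

66.58 %


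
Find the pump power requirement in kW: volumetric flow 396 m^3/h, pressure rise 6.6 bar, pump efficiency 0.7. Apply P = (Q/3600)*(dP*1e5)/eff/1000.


Q = 396 / 3600 = 0.11 m^3/s
P = 0.11 * (6.6 * 1e5) / 0.7 / 1000 = 103.7

103.7 kW


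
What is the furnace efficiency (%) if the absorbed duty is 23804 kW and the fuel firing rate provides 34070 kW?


Furnace efficiency = Q_absorbed / Q_fuel * 100
= 23804 / 34070 * 100 = 69.87

69.87 %


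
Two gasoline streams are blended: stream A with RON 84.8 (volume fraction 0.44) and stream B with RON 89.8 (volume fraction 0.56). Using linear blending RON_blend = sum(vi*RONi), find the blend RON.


Linear blending: RON_blend = sum(vi * RONi)
Contribution 1: 0.44 * 84.8 = 37.312
Contribution 2: 0.56 * 89.8 = 50.288
RON_blend = 37.312 + 50.288 = 87.6

87.6


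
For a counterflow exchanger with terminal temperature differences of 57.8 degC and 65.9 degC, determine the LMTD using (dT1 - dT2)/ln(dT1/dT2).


LMTD = (dT1 - dT2) / ln(dT1/dT2)
= (57.8 - 65.9) / ln(57.8 / 65.9) = -8.1 / -0.13115 = 61.76

61.76 degC


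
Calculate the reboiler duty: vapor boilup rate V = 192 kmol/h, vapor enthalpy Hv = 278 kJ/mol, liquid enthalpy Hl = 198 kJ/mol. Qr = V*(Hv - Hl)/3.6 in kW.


Qr = 192 * (278 - 198) / 3.6 = 192 * 80 / 3.6 = 4267

4267 kW


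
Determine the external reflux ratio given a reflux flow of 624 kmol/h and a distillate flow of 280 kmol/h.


Reflux ratio definition: R = L / D (liquid returned / distillate withdrawn)
L = 624 kmol/h, D = 280 kmol/h
R = 624 / 280 = 2.229

2.229


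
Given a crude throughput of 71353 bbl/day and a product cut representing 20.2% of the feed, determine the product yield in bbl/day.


Crude throughput = 71353 bbl/day
Fraction yield = 20.2%
yield = throughput * fraction / 100
yield = 71353 * 20.2 / 100 = 14413.306

14413.306 bbl/day


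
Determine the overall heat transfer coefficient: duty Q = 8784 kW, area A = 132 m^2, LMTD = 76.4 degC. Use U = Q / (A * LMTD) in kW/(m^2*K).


From Q = U*A*LMTD, U = Q / (A * LMTD)
U = 8784 / (132 * 76.4) = 8784 / 10084.8 = 0.8710

0.8710 kW/(m^2*K)


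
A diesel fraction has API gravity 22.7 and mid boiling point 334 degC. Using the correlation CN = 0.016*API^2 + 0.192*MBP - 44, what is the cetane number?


CN = 0.016 * 22.7^2 + 0.192 * 334 - 44
CN = 8.24464 + 64.128 - 44 = 28.37264

28.37264


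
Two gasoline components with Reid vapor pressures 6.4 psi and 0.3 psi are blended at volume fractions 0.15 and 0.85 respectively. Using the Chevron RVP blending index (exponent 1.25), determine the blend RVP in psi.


Chevron index: RVP_blend = (sum xi*RVPi^1.25)^(1/1.25)
RVP^1.25 terms: 0.15 * 6.4^1.25 + 0.85 * 0.3^1.25 = 1.71564
RVP_blend = 1.71564^(1/1.25) = 1.540

1.540 psi


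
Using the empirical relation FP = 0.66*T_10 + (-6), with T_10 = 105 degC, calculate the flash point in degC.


FP = 0.66 * 105 + (-6) = 63.3

63.3 degC


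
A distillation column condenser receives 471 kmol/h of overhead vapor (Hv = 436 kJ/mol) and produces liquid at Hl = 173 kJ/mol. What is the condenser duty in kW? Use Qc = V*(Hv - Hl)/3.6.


Qc = 471 * (436 - 173) / 3.6 = 471 * 263 / 3.6 = 34410

34410 kW


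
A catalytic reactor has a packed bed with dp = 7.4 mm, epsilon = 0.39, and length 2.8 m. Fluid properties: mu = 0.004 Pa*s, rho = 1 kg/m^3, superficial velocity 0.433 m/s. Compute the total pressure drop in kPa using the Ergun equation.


dp = 7.4 mm = 0.0074 m
Viscous term = 150*0.004*0.433*(1-0.39)^2 / (0.0074^2*0.39^3) = 29760.6
Inertial term = 1.75*1*0.433^2*(1-0.39) / (0.0074*0.39^3) = 455.951
dP/L = 29760.6 + 455.951 = 30216.6 Pa/m
dP = 30216.6 * 2.8 / 1000 = 84.61 kPa

84.61 kPa


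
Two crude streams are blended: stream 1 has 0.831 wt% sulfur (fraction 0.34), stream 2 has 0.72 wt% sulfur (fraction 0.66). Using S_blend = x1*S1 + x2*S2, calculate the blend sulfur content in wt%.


Linear sulfur blending: S_blend = x1*S1 + x2*S2
Contribution 1: 0.34 * 0.831 = 0.28254 wt%
Contribution 2: 0.66 * 0.72 = 0.4752 wt%
S_blend = 0.28254 + 0.4752 = 0.75774

0.75774 wt%


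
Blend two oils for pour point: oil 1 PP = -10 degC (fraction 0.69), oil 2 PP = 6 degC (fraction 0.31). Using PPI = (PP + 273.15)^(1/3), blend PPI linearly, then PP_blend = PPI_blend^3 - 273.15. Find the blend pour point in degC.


PPI_1 = (-10 + 273.15)^(1/3) = 6.408176
PPI_2 = (6 + 273.15)^(1/3) = 6.535506
PPI_blend = 0.69 * 6.408176 + 0.31 * 6.535506 = 6.447648
PP_blend = 6.447648^3 - 273.15 = 268.0427 - 273.15 = -5.11

-5.11 degC


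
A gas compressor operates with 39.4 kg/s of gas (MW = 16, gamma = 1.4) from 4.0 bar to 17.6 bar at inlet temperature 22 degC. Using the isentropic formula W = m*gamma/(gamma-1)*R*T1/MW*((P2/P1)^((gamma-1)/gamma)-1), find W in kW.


Isentropic work: W = m*(gamma/(gamma-1))*(R*T1/MW)*((P2/P1)^((gamma-1)/gamma) - 1)
T1 = 22 + 273.15 = 295.15 K
Pressure ratio = 17.6 / 4.0 = 4.4
Exponent = (1.4 - 1)/1.4 = 0.285714
(P2/P1)^exp - 1 = 4.4^0.285714 - 1 = 0.527015
W = 39.4 * 1.4 / 0.4 * 8.314 * 295.15 / 16 * 0.527015 = 11150

11150 kW


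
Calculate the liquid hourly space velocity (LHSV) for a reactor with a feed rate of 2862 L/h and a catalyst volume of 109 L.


LHSV = volumetric feed rate / catalyst volume
= 2862 L/h / 109 L
= 26.26 h^-1

26.26 h^-1


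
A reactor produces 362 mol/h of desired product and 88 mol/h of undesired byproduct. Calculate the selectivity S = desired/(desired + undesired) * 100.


Selectivity = desired / (desired + undesired) * 100
Total products = 362 + 88 = 450 mol/h
S = 362 / 450 * 100
= 0.8044 * 100
= 80.44 %

80.44 %


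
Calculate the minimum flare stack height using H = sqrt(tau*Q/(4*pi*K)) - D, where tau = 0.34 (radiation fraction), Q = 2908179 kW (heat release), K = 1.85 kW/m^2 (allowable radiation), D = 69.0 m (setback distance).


tau*Q/(4*pi*K) = 0.34 * 2908179 / (4 * pi * 1.85) = 42532.3
sqrt(42532.3) = 206.234
H = 206.234 - 69.0 = 137.2

137.2 m


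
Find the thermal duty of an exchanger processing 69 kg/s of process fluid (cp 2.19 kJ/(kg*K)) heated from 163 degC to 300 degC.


Q = m_dot * cp * delta_T
delta_T = 300 - 163 = 137 K
Q = 69 * 2.19 * 137
= 151.11 * 137
= 20702.07 kW

20702.07 kW


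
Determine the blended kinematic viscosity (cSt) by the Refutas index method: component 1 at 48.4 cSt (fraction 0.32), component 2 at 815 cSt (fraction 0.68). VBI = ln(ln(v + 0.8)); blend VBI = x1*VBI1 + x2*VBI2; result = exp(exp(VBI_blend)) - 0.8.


Refutas method: VBN_i = 14.534*ln(ln(visc_i + 0.8)) + 10.975, blended linearly by mass fraction; since VBN is linear in VBI_i = ln(ln(visc_i + 0.8)) and the fractions sum to 1, blend VBI directly: visc = exp(exp(VBI_blend)) - 0.8
VBI_1 = ln(ln(48.4 + 0.8)) = 1.35992
VBI_2 = ln(ln(815 + 0.8)) = 1.90273
VBI_blend = 0.32 * 1.35992 + 0.68 * 1.90273 = 1.72903
visc_blend = exp(exp(1.72903)) - 0.8 = 279.3

279.3 cSt


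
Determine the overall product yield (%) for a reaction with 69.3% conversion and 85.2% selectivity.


Overall yield = conversion (%) * selectivity (%) / 100
Conversion = 69.3%, Selectivity = 85.2%
Y = 69.3 * 85.2 / 100
= 59.0436 %

59.0436 %


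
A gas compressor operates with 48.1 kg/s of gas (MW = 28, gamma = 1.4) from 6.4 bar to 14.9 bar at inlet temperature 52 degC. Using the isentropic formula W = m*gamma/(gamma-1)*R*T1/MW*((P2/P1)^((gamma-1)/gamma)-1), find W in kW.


Isentropic work: W = m*(gamma/(gamma-1))*(R*T1/MW)*((P2/P1)^((gamma-1)/gamma) - 1)
T1 = 52 + 273.15 = 325.15 K
Pressure ratio = 14.9 / 6.4 = 2.32812
Exponent = (1.4 - 1)/1.4 = 0.285714
(P2/P1)^exp - 1 = 2.32812^0.285714 - 1 = 0.273088
W = 48.1 * 1.4 / 0.4 * 8.314 * 325.15 / 28 * 0.273088 = 4439

4439 kW


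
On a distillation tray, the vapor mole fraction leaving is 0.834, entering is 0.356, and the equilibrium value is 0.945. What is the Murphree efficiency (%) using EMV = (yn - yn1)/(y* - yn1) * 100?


Murphree vapor efficiency: EMV = (y_n - y_(n-1)) / (y*_n - y_(n-1)) * 100
EMV = (0.834 - 0.356) / (0.945 - 0.356) * 100 = 0.478 / 0.589 * 100 = 81.15

81.15 %


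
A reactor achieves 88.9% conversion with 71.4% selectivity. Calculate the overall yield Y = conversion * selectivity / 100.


Overall yield = conversion (%) * selectivity (%) / 100
Conversion = 88.9%, Selectivity = 71.4%
Y = 88.9 * 71.4 / 100
= 63.4746 %

63.4746 %


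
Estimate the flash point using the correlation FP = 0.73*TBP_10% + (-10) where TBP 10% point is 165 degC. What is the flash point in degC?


FP = 0.73 * 165 + (-10) = 110.45

110.45 degC


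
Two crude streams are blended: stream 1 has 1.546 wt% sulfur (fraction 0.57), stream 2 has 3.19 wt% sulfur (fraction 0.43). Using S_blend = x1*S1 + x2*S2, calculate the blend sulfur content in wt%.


Linear sulfur blending: S_blend = x1*S1 + x2*S2
Contribution 1: 0.57 * 1.546 = 0.88122 wt%
Contribution 2: 0.43 * 3.19 = 1.3717 wt%
S_blend = 0.88122 + 1.3717 = 2.25292

2.25292 wt%


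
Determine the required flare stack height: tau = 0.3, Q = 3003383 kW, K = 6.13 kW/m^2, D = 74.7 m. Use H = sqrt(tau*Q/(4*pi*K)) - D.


tau*Q/(4*pi*K) = 0.3 * 3003383 / (4 * pi * 6.13) = 11696.7
sqrt(11696.7) = 108.151
H = 108.151 - 74.7 = 33.45

33.45 m


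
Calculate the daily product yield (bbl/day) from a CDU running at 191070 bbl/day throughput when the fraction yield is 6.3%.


Crude throughput = 191070 bbl/day
Fraction yield = 6.3%
yield = throughput * fraction / 100
yield = 191070 * 6.3 / 100 = 12037.41

12037.41 bbl/day


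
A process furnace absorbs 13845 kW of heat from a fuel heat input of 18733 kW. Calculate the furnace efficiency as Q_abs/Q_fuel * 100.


Furnace efficiency = Q_absorbed / Q_fuel * 100
= 13845 / 18733 * 100 = 73.91

73.91 %


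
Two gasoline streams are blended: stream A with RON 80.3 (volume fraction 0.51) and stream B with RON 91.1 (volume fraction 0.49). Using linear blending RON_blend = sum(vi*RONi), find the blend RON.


Linear blending: RON_blend = sum(vi * RONi)
Contribution 1: 0.51 * 80.3 = 40.953
Contribution 2: 0.49 * 91.1 = 44.639
RON_blend = 40.953 + 44.639 = 85.592

85.592


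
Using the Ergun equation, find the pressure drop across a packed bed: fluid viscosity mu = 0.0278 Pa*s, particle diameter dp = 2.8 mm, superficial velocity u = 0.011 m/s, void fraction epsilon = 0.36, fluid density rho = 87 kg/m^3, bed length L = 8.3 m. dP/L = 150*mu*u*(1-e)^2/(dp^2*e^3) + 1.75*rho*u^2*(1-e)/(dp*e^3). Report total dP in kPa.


dp = 2.8 mm = 0.0028 m
Viscous term = 150*0.0278*0.011*(1-0.36)^2 / (0.0028^2*0.36^3) = 51364.7
Inertial term = 1.75*87*0.011^2*(1-0.36) / (0.0028*0.36^3) = 90.2521
dP/L = 51364.7 + 90.2521 = 51455 Pa/m
dP = 51455 * 8.3 / 1000 = 427.1 kPa

427.1 kPa


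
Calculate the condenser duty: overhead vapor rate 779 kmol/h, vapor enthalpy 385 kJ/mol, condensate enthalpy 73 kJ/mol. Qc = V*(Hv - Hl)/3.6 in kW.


Qc = 779 * (385 - 73) / 3.6 = 779 * 312 / 3.6 = 67510

67510 kW


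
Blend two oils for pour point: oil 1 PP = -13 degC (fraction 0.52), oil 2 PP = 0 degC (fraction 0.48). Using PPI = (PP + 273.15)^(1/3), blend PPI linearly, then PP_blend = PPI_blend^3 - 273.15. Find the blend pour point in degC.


PPI_1 = (-13 + 273.15)^(1/3) = 6.383731
PPI_2 = (0 + 273.15)^(1/3) = 6.488342
PPI_blend = 0.52 * 6.383731 + 0.48 * 6.488342 = 6.433944
PP_blend = 6.433944^3 - 273.15 = 266.3372 - 273.15 = -6.81

-6.81 degC


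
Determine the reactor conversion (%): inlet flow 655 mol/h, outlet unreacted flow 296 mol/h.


X = (F_in - F_out) / F_in * 100
Moles reacted = 655 - 296 = 359
X = 359 / 655 * 100
= 0.5481 * 100
= 54.81 %

54.81 %


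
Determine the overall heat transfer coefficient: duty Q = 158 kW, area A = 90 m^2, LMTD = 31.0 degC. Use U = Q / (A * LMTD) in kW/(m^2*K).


From Q = U*A*LMTD, U = Q / (A * LMTD)
U = 158 / (90 * 31.0) = 158 / 2790 = 0.05663

0.05663 kW/(m^2*K)


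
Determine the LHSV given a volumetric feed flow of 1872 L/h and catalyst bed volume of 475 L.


LHSV = volumetric feed rate / catalyst volume
= 1872 L/h / 475 L
= 3.941 h^-1

3.941 h^-1


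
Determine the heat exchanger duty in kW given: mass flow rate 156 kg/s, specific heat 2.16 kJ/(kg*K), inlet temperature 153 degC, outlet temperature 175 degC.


Q = m_dot * cp * delta_T
delta_T = 175 - 153 = 22 K
Q = 156 * 2.16 * 22
= 336.96 * 22
= 7413.12 kW

7413.12 kW


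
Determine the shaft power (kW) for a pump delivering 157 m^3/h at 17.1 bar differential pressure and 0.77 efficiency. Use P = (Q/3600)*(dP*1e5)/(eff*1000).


Q = 157 / 3600 = 0.0436111 m^3/s
P = 0.0436111 * (17.1 * 1e5) / 0.77 / 1000 = 96.85

96.85 kW


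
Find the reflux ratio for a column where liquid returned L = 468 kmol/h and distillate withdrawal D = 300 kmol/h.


Reflux ratio definition: R = L / D (liquid returned / distillate withdrawn)
L = 468 kmol/h, D = 300 kmol/h
R = 468 / 300 = 1.560

1.560


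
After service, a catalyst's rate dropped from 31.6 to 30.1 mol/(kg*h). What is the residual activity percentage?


Activity (%) = (rate_used / rate_fresh) * 100
rate_used = 30.1, rate_fresh = 31.6
= (30.1 / 31.6) * 100
= 0.9525 * 100 = 95.25

95.25 %


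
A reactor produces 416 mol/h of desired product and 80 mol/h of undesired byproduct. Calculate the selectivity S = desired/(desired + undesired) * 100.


Selectivity = desired / (desired + undesired) * 100
Total products = 416 + 80 = 496 mol/h
S = 416 / 496 * 100
= 0.8387 * 100
= 83.87 %

83.87 %


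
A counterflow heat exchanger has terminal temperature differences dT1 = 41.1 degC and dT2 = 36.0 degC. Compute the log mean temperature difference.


LMTD = (dT1 - dT2) / ln(dT1/dT2)
= (41.1 - 36.0) / ln(41.1 / 36.0) = 5.1 / 0.132489 = 38.49

38.49 degC


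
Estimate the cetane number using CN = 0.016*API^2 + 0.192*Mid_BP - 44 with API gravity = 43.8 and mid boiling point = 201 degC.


CN = 0.016 * 43.8^2 + 0.192 * 201 - 44
CN = 30.69504 + 38.592 - 44 = 25.28704

25.28704


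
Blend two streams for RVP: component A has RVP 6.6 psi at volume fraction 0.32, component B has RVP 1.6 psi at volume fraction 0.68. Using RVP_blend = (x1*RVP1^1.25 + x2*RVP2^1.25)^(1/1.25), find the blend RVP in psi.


Chevron index: RVP_blend = (sum xi*RVPi^1.25)^(1/1.25)
RVP^1.25 terms: 0.32 * 6.6^1.25 + 0.68 * 1.6^1.25 = 4.60882
RVP_blend = 4.60882^(1/1.25) = 3.395

3.395 psi


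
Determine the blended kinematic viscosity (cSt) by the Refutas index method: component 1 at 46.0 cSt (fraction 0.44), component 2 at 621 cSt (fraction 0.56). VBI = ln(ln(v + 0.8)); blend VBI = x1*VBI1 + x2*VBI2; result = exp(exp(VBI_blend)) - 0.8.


Refutas method: VBN_i = 14.534*ln(ln(visc_i + 0.8)) + 10.975, blended linearly by mass fraction; since VBN is linear in VBI_i = ln(ln(visc_i + 0.8)) and the fractions sum to 1, blend VBI directly: visc = exp(exp(VBI_blend)) - 0.8
VBI_1 = ln(ln(46.0 + 0.8)) = 1.347
VBI_2 = ln(ln(621 + 0.8)) = 1.86138
VBI_blend = 0.44 * 1.347 + 0.56 * 1.86138 = 1.63505
visc_blend = exp(exp(1.63505)) - 0.8 = 168.2

168.2 cSt


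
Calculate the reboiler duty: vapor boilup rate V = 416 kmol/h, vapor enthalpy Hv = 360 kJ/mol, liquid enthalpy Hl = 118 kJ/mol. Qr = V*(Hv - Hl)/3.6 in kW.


Qr = 416 * (360 - 118) / 3.6 = 416 * 242 / 3.6 = 27960

27960 kW


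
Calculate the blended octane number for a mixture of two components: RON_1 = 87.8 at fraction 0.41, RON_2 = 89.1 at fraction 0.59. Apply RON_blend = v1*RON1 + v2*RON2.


Linear blending: RON_blend = sum(vi * RONi)
Contribution 1: 0.41 * 87.8 = 35.998
Contribution 2: 0.59 * 89.1 = 52.569
RON_blend = 35.998 + 52.569 = 88.567

88.567


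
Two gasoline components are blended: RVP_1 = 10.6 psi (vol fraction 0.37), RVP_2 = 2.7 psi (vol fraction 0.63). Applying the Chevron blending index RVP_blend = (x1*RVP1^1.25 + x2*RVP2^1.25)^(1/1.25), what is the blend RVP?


Chevron index: RVP_blend = (sum xi*RVPi^1.25)^(1/1.25)
RVP^1.25 terms: 0.37 * 10.6^1.25 + 0.63 * 2.7^1.25 = 9.2572
RVP_blend = 9.2572^(1/1.25) = 5.932

5.932 psi


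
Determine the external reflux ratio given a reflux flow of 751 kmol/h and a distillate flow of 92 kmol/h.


Reflux ratio definition: R = L / D (liquid returned / distillate withdrawn)
L = 751 kmol/h, D = 92 kmol/h
R = 751 / 92 = 8.163

8.163


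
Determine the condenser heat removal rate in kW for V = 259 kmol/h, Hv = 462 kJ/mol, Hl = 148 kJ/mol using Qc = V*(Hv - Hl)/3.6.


Qc = 259 * (462 - 148) / 3.6 = 259 * 314 / 3.6 = 22590

22590 kW


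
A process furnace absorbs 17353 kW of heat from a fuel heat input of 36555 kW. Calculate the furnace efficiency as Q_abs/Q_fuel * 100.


Furnace efficiency = Q_absorbed / Q_fuel * 100
= 17353 / 36555 * 100 = 47.47

47.47 %


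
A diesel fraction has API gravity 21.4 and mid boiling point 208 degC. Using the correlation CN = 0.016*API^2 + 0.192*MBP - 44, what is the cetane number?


CN = 0.016 * 21.4^2 + 0.192 * 208 - 44
CN = 7.32736 + 39.936 - 44 = 3.26336

3.26336


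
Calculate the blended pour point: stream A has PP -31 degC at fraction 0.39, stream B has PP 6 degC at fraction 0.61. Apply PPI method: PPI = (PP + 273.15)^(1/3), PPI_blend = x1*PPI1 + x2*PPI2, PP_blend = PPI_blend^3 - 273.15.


PPI_1 = (-31 + 273.15)^(1/3) = 6.232967
PPI_2 = (6 + 273.15)^(1/3) = 6.535506
PPI_blend = 0.39 * 6.232967 + 0.61 * 6.535506 = 6.417516
PP_blend = 6.417516^3 - 273.15 = 264.3023 - 273.15 = -8.85

-8.85 degC


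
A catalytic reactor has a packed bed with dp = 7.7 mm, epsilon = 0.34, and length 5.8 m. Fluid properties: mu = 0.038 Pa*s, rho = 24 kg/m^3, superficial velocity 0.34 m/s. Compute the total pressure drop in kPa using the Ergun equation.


dp = 7.7 mm = 0.0077 m
Viscous term = 150*0.038*0.34*(1-0.34)^2 / (0.0077^2*0.34^3) = 362263
Inertial term = 1.75*24*0.34^2*(1-0.34) / (0.0077*0.34^3) = 10588.2
dP/L = 362263 + 10588.2 = 372851 Pa/m
dP = 372851 * 5.8 / 1000 = 2163 kPa

2163 kPa


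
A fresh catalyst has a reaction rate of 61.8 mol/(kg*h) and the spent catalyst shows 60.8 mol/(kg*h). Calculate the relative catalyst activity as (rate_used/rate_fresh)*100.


Activity (%) = (rate_used / rate_fresh) * 100
rate_used = 60.8, rate_fresh = 61.8
= (60.8 / 61.8) * 100
= 0.9838 * 100 = 98.38

98.38 %


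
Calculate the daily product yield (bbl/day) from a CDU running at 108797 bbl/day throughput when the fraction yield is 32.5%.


Crude throughput = 108797 bbl/day
Fraction yield = 32.5%
yield = throughput * fraction / 100
yield = 108797 * 32.5 / 100 = 35359.025

35359.025 bbl/day


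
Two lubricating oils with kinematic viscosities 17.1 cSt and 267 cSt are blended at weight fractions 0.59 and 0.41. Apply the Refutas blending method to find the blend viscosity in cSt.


Refutas method: VBN_i = 14.534*ln(ln(visc_i + 0.8)) + 10.975, blended linearly by mass fraction; since VBN is linear in VBI_i = ln(ln(visc_i + 0.8)) and the fractions sum to 1, blend VBI directly: visc = exp(exp(VBI_blend)) - 0.8
VBI_1 = ln(ln(17.1 + 0.8)) = 1.05946
VBI_2 = ln(ln(267 + 0.8)) = 1.72102
VBI_blend = 0.59 * 1.05946 + 0.41 * 1.72102 = 1.3307
visc_blend = exp(exp(1.3307)) - 0.8 = 43.18

43.18 cSt


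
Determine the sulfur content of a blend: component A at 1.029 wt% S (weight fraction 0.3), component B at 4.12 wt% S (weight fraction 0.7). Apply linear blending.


Linear sulfur blending: S_blend = x1*S1 + x2*S2
Contribution 1: 0.3 * 1.029 = 0.3087 wt%
Contribution 2: 0.7 * 4.12 = 2.884 wt%
S_blend = 0.3087 + 2.884 = 3.1927

3.1927 wt%


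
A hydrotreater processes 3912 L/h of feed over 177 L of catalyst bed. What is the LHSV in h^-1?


LHSV = volumetric feed rate / catalyst volume
= 3912 L/h / 177 L
= 22.10 h^-1

22.10 h^-1


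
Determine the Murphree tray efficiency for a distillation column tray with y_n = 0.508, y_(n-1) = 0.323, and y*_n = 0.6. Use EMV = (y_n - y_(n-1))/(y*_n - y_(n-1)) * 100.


Murphree vapor efficiency: EMV = (y_n - y_(n-1)) / (y*_n - y_(n-1)) * 100
EMV = (0.508 - 0.323) / (0.6 - 0.323) * 100 = 0.185 / 0.277 * 100 = 66.79

66.79 %


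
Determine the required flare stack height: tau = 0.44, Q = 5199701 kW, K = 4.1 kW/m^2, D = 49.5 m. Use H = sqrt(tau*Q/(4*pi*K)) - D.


tau*Q/(4*pi*K) = 0.44 * 5199701 / (4 * pi * 4.1) = 44405.6
sqrt(44405.6) = 210.726
H = 210.726 - 49.5 = 161.2

161.2 m


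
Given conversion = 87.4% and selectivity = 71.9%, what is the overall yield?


Overall yield = conversion (%) * selectivity (%) / 100
Conversion = 87.4%, Selectivity = 71.9%
Y = 87.4 * 71.9 / 100
= 62.8406 %

62.8406 %


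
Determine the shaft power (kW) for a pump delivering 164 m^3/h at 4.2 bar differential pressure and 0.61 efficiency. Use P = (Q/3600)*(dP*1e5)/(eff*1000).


Q = 164 / 3600 = 0.0455556 m^3/s
P = 0.0455556 * (4.2 * 1e5) / 0.61 / 1000 = 31.37

31.37 kW


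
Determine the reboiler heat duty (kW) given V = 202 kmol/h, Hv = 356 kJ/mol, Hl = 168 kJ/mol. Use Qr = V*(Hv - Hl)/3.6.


Qr = 202 * (356 - 168) / 3.6 = 202 * 188 / 3.6 = 10550

10550 kW


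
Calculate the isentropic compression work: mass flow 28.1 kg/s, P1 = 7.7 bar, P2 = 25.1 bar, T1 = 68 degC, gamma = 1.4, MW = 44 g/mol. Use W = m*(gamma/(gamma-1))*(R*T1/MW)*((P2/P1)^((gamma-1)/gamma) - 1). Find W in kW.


Isentropic work: W = m*(gamma/(gamma-1))*(R*T1/MW)*((P2/P1)^((gamma-1)/gamma) - 1)
T1 = 68 + 273.15 = 341.15 K
Pressure ratio = 25.1 / 7.7 = 3.25974
Exponent = (1.4 - 1)/1.4 = 0.285714
(P2/P1)^exp - 1 = 3.25974^0.285714 - 1 = 0.401598
W = 28.1 * 1.4 / 0.4 * 8.314 * 341.15 / 44 * 0.401598 = 2546

2546 kW


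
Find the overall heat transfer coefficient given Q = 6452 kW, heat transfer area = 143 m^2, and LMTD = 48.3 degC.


From Q = U*A*LMTD, U = Q / (A * LMTD)
U = 6452 / (143 * 48.3) = 6452 / 6906.9 = 0.9341

0.9341 kW/(m^2*K)


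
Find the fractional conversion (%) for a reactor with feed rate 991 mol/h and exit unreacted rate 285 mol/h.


X = (F_in - F_out) / F_in * 100
Moles reacted = 991 - 285 = 706
X = 706 / 991 * 100
= 0.7124 * 100
= 71.24 %

71.24 %


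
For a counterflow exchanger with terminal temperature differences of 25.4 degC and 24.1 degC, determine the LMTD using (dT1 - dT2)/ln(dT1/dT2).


LMTD = (dT1 - dT2) / ln(dT1/dT2)
= (25.4 - 24.1) / ln(25.4 / 24.1) = 1.3 / 0.0525373 = 24.74

24.74 degC


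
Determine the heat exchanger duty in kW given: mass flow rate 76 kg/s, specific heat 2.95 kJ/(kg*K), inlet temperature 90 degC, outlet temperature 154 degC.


Q = m_dot * cp * delta_T
delta_T = 154 - 90 = 64 K
Q = 76 * 2.95 * 64
= 224.2 * 64
= 14348.8 kW

14348.8 kW


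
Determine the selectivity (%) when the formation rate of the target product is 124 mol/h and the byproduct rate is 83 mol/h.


Selectivity = desired / (desired + undesired) * 100
Total products = 124 + 83 = 207 mol/h
S = 124 / 207 * 100
= 0.5990 * 100
= 59.90 %

59.90 %


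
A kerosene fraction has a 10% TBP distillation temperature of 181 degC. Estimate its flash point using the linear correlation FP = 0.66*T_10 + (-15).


FP = 0.66 * 181 + (-15) = 104.46

104.46 degC


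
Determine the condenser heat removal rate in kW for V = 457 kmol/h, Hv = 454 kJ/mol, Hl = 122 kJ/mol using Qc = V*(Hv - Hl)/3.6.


Qc = 457 * (454 - 122) / 3.6 = 457 * 332 / 3.6 = 42150

42150 kW


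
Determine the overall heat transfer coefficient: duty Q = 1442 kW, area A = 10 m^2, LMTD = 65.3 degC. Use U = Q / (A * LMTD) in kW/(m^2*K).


From Q = U*A*LMTD, U = Q / (A * LMTD)
U = 1442 / (10 * 65.3) = 1442 / 653 = 2.208

2.208 kW/(m^2*K)


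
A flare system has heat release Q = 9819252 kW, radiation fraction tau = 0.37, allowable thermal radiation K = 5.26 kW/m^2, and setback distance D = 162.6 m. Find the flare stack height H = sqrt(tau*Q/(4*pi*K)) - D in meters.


tau*Q/(4*pi*K) = 0.37 * 9819252 / (4 * pi * 5.26) = 54964.8
sqrt(54964.8) = 234.446
H = 234.446 - 162.6 = 71.85

71.85 m


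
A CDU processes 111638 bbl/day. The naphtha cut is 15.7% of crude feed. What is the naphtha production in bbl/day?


Crude throughput = 111638 bbl/day
Fraction yield = 15.7%
yield = throughput * fraction / 100
yield = 111638 * 15.7 / 100 = 17527.166

17527.166 bbl/day


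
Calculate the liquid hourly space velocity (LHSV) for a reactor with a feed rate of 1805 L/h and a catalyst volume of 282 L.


LHSV = volumetric feed rate / catalyst volume
= 1805 L/h / 282 L
= 6.401 h^-1

6.401 h^-1


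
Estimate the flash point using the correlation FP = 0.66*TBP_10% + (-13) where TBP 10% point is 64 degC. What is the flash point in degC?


FP = 0.66 * 64 + (-13) = 29.24

29.24 degC


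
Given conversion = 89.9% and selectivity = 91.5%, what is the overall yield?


Overall yield = conversion (%) * selectivity (%) / 100
Conversion = 89.9%, Selectivity = 91.5%
Y = 89.9 * 91.5 / 100
= 82.2585 %

82.2585 %


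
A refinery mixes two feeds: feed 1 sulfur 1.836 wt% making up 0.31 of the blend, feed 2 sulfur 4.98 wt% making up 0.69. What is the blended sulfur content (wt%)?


Linear sulfur blending: S_blend = x1*S1 + x2*S2
Contribution 1: 0.31 * 1.836 = 0.56916 wt%
Contribution 2: 0.69 * 4.98 = 3.4362 wt%
S_blend = 0.56916 + 3.4362 = 4.00536

4.00536 wt%


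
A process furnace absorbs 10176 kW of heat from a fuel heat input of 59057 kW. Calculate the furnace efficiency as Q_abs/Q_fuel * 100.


Furnace efficiency = Q_absorbed / Q_fuel * 100
= 10176 / 59057 * 100 = 17.23

17.23 %


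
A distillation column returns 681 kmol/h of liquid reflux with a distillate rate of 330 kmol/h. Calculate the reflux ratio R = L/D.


Reflux ratio definition: R = L / D (liquid returned / distillate withdrawn)
L = 681 kmol/h, D = 330 kmol/h
R = 681 / 330 = 2.064

2.064


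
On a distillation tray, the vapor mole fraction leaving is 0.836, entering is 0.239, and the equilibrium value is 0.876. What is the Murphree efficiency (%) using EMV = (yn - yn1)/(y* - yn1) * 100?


Murphree vapor efficiency: EMV = (y_n - y_(n-1)) / (y*_n - y_(n-1)) * 100
EMV = (0.836 - 0.239) / (0.876 - 0.239) * 100 = 0.597 / 0.637 * 100 = 93.72

93.72 %


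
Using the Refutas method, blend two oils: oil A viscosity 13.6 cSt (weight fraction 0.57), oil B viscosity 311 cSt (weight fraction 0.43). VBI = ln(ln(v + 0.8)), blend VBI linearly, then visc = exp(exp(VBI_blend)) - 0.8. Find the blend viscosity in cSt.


Refutas method: VBN_i = 14.534*ln(ln(visc_i + 0.8)) + 10.975, blended linearly by mass fraction; since VBN is linear in VBI_i = ln(ln(visc_i + 0.8)) and the fractions sum to 1, blend VBI directly: visc = exp(exp(VBI_blend)) - 0.8
VBI_1 = ln(ln(13.6 + 0.8)) = 0.98104
VBI_2 = ln(ln(311 + 0.8)) = 1.74787
VBI_blend = 0.57 * 0.98104 + 0.43 * 1.74787 = 1.31078
visc_blend = exp(exp(1.31078)) - 0.8 = 40.02

40.02 cSt


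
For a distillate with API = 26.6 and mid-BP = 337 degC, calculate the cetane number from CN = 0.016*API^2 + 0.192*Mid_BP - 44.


CN = 0.016 * 26.6^2 + 0.192 * 337 - 44
CN = 11.32096 + 64.704 - 44 = 32.02496

32.02496


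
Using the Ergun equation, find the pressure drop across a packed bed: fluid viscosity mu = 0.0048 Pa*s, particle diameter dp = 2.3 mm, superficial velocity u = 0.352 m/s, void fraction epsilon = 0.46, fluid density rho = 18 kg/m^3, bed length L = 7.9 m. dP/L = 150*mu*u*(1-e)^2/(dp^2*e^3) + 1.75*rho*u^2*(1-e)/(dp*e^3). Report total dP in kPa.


dp = 2.3 mm = 0.0023 m
Viscous term = 150*0.0048*0.352*(1-0.46)^2 / (0.0023^2*0.46^3) = 143527
Inertial term = 1.75*18*0.352^2*(1-0.46) / (0.0023*0.46^3) = 9414.31
dP/L = 143527 + 9414.31 = 152941 Pa/m
dP = 152941 * 7.9 / 1000 = 1208 kPa

1208 kPa


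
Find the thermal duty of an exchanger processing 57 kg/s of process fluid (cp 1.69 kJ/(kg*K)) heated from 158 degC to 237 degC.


Q = m_dot * cp * delta_T
delta_T = 237 - 158 = 79 K
Q = 57 * 1.69 * 79
= 96.33 * 79
= 7610.07 kW

7610.07 kW


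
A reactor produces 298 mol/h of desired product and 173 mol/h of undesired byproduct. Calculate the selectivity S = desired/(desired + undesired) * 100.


Selectivity = desired / (desired + undesired) * 100
Total products = 298 + 173 = 471 mol/h
S = 298 / 471 * 100
= 0.6327 * 100
= 63.27 %

63.27 %


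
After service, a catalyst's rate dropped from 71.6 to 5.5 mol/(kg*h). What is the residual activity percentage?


Activity (%) = (rate_used / rate_fresh) * 100
rate_used = 5.5, rate_fresh = 71.6
= (5.5 / 71.6) * 100
= 0.07682 * 100 = 7.682

7.682 %


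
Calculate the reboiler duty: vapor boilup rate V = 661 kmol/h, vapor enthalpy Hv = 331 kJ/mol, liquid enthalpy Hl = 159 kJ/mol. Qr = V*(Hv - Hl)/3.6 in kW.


Qr = 661 * (331 - 159) / 3.6 = 661 * 172 / 3.6 = 31580

31580 kW


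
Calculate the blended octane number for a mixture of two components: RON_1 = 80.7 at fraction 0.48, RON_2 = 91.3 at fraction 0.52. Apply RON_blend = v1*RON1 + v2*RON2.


Linear blending: RON_blend = sum(vi * RONi)
Contribution 1: 0.48 * 80.7 = 38.736
Contribution 2: 0.52 * 91.3 = 47.476
RON_blend = 38.736 + 47.476 = 86.212

86.212


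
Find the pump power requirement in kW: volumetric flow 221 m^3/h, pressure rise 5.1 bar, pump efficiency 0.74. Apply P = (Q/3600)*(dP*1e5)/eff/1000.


Q = 221 / 3600 = 0.0613889 m^3/s
P = 0.0613889 * (5.1 * 1e5) / 0.74 / 1000 = 42.31

42.31 kW


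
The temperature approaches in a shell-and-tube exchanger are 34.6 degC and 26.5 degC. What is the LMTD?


LMTD = (dT1 - dT2) / ln(dT1/dT2)
= (34.6 - 26.5) / ln(34.6 / 26.5) = 8.1 / 0.266709 = 30.37

30.37 degC


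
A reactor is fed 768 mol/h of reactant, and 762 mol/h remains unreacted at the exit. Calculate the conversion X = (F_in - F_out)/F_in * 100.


X = (F_in - F_out) / F_in * 100
Moles reacted = 768 - 762 = 6
X = 6 / 768 * 100
= 0.007812 * 100
= 0.7812 %

0.7812 %


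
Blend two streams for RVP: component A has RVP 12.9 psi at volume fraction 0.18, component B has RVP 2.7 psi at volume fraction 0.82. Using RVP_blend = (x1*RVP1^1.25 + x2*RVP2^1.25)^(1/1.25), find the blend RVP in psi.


Chevron index: RVP_blend = (sum xi*RVPi^1.25)^(1/1.25)
RVP^1.25 terms: 0.18 * 12.9^1.25 + 0.82 * 2.7^1.25 = 7.23862
RVP_blend = 7.23862^(1/1.25) = 4.872

4.872 psi


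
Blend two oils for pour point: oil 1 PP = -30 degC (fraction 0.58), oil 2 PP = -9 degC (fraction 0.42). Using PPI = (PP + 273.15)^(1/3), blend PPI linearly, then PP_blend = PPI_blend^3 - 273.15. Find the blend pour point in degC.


PPI_1 = (-30 + 273.15)^(1/3) = 6.241535
PPI_2 = (-9 + 273.15)^(1/3) = 6.416283
PPI_blend = 0.58 * 6.241535 + 0.42 * 6.416283 = 6.314929
PP_blend = 6.314929^3 - 273.15 = 251.8288 - 273.15 = -21.32

-21.32 degC


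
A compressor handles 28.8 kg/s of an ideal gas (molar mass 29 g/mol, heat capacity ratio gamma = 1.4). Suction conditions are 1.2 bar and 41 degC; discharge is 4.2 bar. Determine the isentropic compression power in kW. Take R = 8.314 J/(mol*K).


Isentropic work: W = m*(gamma/(gamma-1))*(R*T1/MW)*((P2/P1)^((gamma-1)/gamma) - 1)
T1 = 41 + 273.15 = 314.15 K
Pressure ratio = 4.2 / 1.2 = 3.5
Exponent = (1.4 - 1)/1.4 = 0.285714
(P2/P1)^exp - 1 = 3.5^0.285714 - 1 = 0.430368
W = 28.8 * 1.4 / 0.4 * 8.314 * 314.15 / 29 * 0.430368 = 3907

3907 kW


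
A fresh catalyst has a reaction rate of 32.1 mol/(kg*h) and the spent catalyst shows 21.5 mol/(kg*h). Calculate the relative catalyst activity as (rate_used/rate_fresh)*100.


Activity (%) = (rate_used / rate_fresh) * 100
rate_used = 21.5, rate_fresh = 32.1
= (21.5 / 32.1) * 100
= 0.6698 * 100 = 66.98

66.98 %


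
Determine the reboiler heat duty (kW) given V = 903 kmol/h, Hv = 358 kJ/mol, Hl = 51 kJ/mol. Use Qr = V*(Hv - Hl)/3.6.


Qr = 903 * (358 - 51) / 3.6 = 903 * 307 / 3.6 = 77010

77010 kW


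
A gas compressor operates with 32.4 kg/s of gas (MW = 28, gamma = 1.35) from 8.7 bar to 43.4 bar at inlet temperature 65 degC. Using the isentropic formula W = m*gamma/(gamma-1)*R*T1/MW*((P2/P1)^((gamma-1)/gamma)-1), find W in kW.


Isentropic work: W = m*(gamma/(gamma-1))*(R*T1/MW)*((P2/P1)^((gamma-1)/gamma) - 1)
T1 = 65 + 273.15 = 338.15 K
Pressure ratio = 43.4 / 8.7 = 4.98851
Exponent = (1.35 - 1)/1.35 = 0.259259
(P2/P1)^exp - 1 = 4.98851^0.259259 - 1 = 0.516894
W = 32.4 * 1.35 / 0.35 * 8.314 * 338.15 / 28 * 0.516894 = 6486

6486 kW


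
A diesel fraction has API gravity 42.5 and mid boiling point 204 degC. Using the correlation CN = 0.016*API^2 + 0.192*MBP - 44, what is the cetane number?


CN = 0.016 * 42.5^2 + 0.192 * 204 - 44
CN = 28.9 + 39.168 - 44 = 24.068

24.068


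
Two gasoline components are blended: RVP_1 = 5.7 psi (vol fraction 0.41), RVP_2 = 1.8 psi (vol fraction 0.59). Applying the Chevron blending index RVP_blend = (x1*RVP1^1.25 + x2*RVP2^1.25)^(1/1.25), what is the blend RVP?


Chevron index: RVP_blend = (sum xi*RVPi^1.25)^(1/1.25)
RVP^1.25 terms: 0.41 * 5.7^1.25 + 0.59 * 1.8^1.25 = 4.84111
RVP_blend = 4.84111^(1/1.25) = 3.531

3.531 psi


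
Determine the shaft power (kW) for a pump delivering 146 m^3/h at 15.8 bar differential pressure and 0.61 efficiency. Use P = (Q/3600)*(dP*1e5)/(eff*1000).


Q = 146 / 3600 = 0.0405556 m^3/s
P = 0.0405556 * (15.8 * 1e5) / 0.61 / 1000 = 105.0

105.0 kW


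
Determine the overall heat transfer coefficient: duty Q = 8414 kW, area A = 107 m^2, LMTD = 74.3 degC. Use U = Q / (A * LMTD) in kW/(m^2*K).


From Q = U*A*LMTD, U = Q / (A * LMTD)
U = 8414 / (107 * 74.3) = 8414 / 7950.1 = 1.058

1.058 kW/(m^2*K)
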